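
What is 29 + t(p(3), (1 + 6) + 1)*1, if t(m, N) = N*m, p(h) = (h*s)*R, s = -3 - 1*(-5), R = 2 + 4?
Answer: 317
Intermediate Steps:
R = 6
s = 2 (s = -3 + 5 = 2)
p(h) = 12*h (p(h) = (h*2)*6 = (2*h)*6 = 12*h)
29 + t(p(3), (1 + 6) + 1)*1 = 29 + (((1 + 6) + 1)*(12*3))*1 = 29 + ((7 + 1)*36)*1 = 29 + (8*36)*1 = 29 + 288*1 = 29 + 288 = 317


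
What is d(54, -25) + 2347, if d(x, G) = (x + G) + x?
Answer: 2430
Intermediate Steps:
d(x, G) = G + 2*x (d(x, G) = (G + x) + x = G + 2*x)
d(54, -25) + 2347 = (-25 + 2*54) + 2347 = (-25 + 108) + 2347 = 83 + 2347 = 2430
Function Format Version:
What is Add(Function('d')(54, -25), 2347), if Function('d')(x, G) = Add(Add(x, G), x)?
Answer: 2430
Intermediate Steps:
Function('d')(x, G) = Add(G, Mul(2, x)) (Function('d')(x, G) = Add(Add(G, x), x) = Add(G, Mul(2, x)))
Add(Function('d')(54, -25), 2347) = Add(Add(-25, Mul(2, 54)), 2347) = Add(Add(-25, 108), 2347) = Add(83, 2347) = 2430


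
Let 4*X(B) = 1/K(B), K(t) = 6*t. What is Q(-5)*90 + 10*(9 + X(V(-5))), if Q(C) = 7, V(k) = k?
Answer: 8639/12 ≈ 719.92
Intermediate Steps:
X(B) = 1/(24*B) (X(B) = 1/(4*((6*B))) = (1/(6*B))/4 = 1/(24*B))
Q(-5)*90 + 10*(9 + X(V(-5))) = 7*90 + 10*(9 + (1/24)/(-5)) = 630 + 10*(9 + (1/24)*(-⅕)) = 630 + 10*(9 - 1/120) = 630 + 10*(1079/120) = 630 + 1079/12 = 8639/12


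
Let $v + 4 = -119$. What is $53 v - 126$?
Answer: $-6645$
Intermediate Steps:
$v = -123$ ($v = -4 - 119 = -123$)
$53 v - 126 = 53 \left(-123\right) - 126 = -6519 - 126 = -6645$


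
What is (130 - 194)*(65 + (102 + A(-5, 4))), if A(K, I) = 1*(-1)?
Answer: -10624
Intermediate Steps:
A(K, I) = -1
(130 - 194)*(65 + (102 + A(-5, 4))) = (130 - 194)*(65 + (102 - 1)) = -64*(65 + 101) = -64*166 = -10624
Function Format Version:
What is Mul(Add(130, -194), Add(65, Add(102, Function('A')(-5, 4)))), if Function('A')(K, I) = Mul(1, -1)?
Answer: -10624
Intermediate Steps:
Function('A')(K, I) = -1
Mul(Add(130, -194), Add(65, Add(102, Function('A')(-5, 4)))) = Mul(Add(130, -194), Add(65, Add(102, -1))) = Mul(-64, Add(65, 101)) = Mul(-64, 166) = -10624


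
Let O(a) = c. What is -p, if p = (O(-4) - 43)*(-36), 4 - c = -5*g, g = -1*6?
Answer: -2484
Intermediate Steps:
g = -6
c = -26 (c = 4 - (-5)*(-6) = 4 - 1*30 = 4 - 30 = -26)
O(a) = -26
p = 2484 (p = (-26 - 43)*(-36) = -69*(-36) = 2484)
-p = -1*2484 = -2484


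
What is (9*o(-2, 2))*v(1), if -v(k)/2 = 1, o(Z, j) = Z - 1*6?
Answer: 144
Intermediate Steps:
o(Z, j) = -6 + Z (o(Z, j) = Z - 6 = -6 + Z)
v(k) = -2 (v(k) = -2*1 = -2)
(9*o(-2, 2))*v(1) = (9*(-6 - 2))*(-2) = (9*(-8))*(-2) = -72*(-2) = 144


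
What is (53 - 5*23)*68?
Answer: -4216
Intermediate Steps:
(53 - 5*23)*68 = (53 - 115)*68 = -62*68 = -4216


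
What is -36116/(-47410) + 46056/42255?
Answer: 123653218/66776985 ≈ 1.8517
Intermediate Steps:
-36116/(-47410) + 46056/42255 = -36116*(-1/47410) + 46056*(1/42255) = 18058/23705 + 15352/14085 = 123653218/66776985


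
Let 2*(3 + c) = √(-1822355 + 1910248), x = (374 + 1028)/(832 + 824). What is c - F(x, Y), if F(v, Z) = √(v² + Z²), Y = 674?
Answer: -3 + √87893/2 - √311444848585/828 ≈ -528.77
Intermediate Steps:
x = 701/828 (x = 1402/1656 = 1402*(1/1656) = 701/828 ≈ 0.84662)
c = -3 + √87893/2 (c = -3 + √(-1822355 + 1910248)/2 = -3 + √87893/2 ≈ 145.23)
F(v, Z) = √(Z² + v²)
c - F(x, Y) = (-3 + √87893/2) - √(674² + (701/828)²) = (-3 + √87893/2) - √(454276 + 491401/685584) = (-3 + √87893/2) - √(311444848585/685584) = (-3 + √87893/2) - √311444848585/828 = -3 + √87893/2 - √311444848585/828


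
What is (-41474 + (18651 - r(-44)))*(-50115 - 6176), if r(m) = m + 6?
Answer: 1282590435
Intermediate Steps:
r(m) = 6 + m
(-41474 + (18651 - r(-44)))*(-50115 - 6176) = (-41474 + (18651 - (6 - 44)))*(-50115 - 6176) = (-41474 + (18651 - 1*(-38)))*(-56291) = (-41474 + (18651 + 38))*(-56291) = (-41474 + 18689)*(-56291) = -22785*(-56291) = 1282590435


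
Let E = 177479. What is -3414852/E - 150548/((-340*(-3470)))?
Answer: -1013890374523/52347431050 ≈ -19.368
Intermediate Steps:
-3414852/E - 150548/((-340*(-3470))) = -3414852/177479 - 150548/((-340*(-3470))) = -3414852*1/177479 - 150548/1179800 = -3414852/177479 - 150548*1/1179800 = -3414852/177479 - 37637/294950 = -1013890374523/52347431050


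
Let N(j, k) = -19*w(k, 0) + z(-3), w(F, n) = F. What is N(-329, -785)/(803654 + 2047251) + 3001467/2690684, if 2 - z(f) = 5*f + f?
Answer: 1719416528635/1534176893804 ≈ 1.1207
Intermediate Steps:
z(f) = 2 - 6*f (z(f) = 2 - (5*f + f) = 2 - 6*f)
N(j, k) = 20 - 19*k (N(j, k) = -19*k + (2 - 6*(-3)) = -19*k + (2 + 18) = -19*k + 20 = 20 - 19*k)
N(-329, -785)/(803654 + 2047251) + 3001467/2690684 = (20 - 19*(-785))/(803654 + 2047251) + 3001467/2690684 = (20 + 14915)/2850905 + 3001467*(1/2690684) = 14935*(1/2850905) + 3001467/2690684 = 2987/570181 + 3001467/2690684 = 1719416528635/1534176893804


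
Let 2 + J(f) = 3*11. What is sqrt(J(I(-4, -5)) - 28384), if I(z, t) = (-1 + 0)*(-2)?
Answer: I*sqrt(28353) ≈ 168.38*I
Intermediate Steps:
I(z, t) = 2 (I(z, t) = -1*(-2) = 2)
J(f) = 31 (J(f) = -2 + 3*11 = -2 + 33 = 31)
sqrt(J(I(-4, -5)) - 28384) = sqrt(31 - 28384) = sqrt(-28353) = I*sqrt(28353)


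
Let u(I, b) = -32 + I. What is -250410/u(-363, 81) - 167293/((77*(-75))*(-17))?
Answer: 700512029/1107975 ≈ 632.25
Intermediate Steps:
-250410/u(-363, 81) - 167293/((77*(-75))*(-17)) = -250410/(-32 - 363) - 167293/((77*(-75))*(-17)) = -250410/(-395) - 167293/((-5775*(-17))) = -250410*(-1/395) - 167293/98175 = 50082/79 - 167293*1/98175 = 50082/79 - 23899/14025 = 700512029/1107975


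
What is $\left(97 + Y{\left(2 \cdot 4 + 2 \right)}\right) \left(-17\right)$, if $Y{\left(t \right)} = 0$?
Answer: $-1649$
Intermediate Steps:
$\left(97 + Y{\left(2 \cdot 4 + 2 \right)}\right) \left(-17\right) = \left(97 + 0\right) \left(-17\right) = 97 \left(-17\right) = -1649$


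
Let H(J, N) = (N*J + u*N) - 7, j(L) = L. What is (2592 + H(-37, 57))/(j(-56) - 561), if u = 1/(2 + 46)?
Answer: -7635/9872 ≈ -0.77340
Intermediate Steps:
u = 1/48 ≈ 0.020833
H(J, N) = -7 + N/48 + J*N (H(J, N) = (N*J + N/48) - 7 = (J*N + N/48) - 7 = (N/48 + J*N) - 7 = -7 + N/48 + J*N)
(2592 + H(-37, 57))/(j(-56) - 561) = (2592 + (-7 + (1/48)*57 - 37*57))/(-56 - 561) = (2592 + (-7 + 19/16 - 2109))/(-617) = (2592 - 33837/16)*(-1/617) = (7635/16)*(-1/617) = -7635/9872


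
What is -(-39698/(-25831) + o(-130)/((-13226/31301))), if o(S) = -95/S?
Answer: 131615157/683281612 ≈ 0.19262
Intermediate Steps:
-(-39698/(-25831) + o(-130)/((-13226/31301))) = -(-39698/(-25831) + (-95/(-130))/((-13226/31301))) = -(-39698*(-1/25831) + (-95*(-1/130))/((-13226*1/31301))) = -(39698/25831 + 19/(26*(-13226/31301))) = -(39698/25831 + (19/26)*(-31301/13226)) = -(39698/25831 - 594719/343876) = -1*(-131615157/683281612) = 131615157/683281612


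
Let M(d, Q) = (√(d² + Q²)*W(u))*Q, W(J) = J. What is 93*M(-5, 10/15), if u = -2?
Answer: -124*√229/3 ≈ -625.49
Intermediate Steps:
M(d, Q) = -2*Q*√(Q² + d²) (M(d, Q) = (√(d² + Q²)*(-2))*Q = (√(Q² + d²)*(-2))*Q = (-2*√(Q² + d²))*Q = -2*Q*√(Q² + d²))
93*M(-5, 10/15) = 93*(-2*10/15*√((10/15)² + (-5)²)) = 93*(-2*10*(1/15)*√((10*(1/15))² + 25)) = 93*(-2*⅔*√((⅔)² + 25)) = 93*(-2*⅔*√(4/9 + 25)) = 93*(-2*⅔*√(229/9)) = 93*(-2*⅔*√229/3) = 93*(-4*√229/9) = -124*√229/3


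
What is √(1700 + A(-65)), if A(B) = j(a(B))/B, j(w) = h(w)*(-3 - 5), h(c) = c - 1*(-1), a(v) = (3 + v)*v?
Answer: 2*√2319655/65 ≈ 46.863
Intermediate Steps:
a(v) = v*(3 + v)
h(c) = 1 + c (h(c) = c + 1 = 1 + c)
j(w) = -8 - 8*w (j(w) = (1 + w)*(-3 - 5) = (1 + w)*(-8) = -8 - 8*w)
A(B) = (-8 - 8*B*(3 + B))/B
√(1700 + A(-65)) = √(1700 + (-24 - 8*(-65) - 8/(-65))) = √(1700 + (-24 + 520 - 8*(-1/65))) = √(1700 + (-24 + 520 + 8/65)) = √(1700 + 32248/65) = √(142748/65) = 2*√2319655/65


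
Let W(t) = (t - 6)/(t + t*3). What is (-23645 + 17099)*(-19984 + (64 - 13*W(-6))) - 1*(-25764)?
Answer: 130464633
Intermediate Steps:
W(t) = (-6 + t)/(4*t) (W(t) = (-6 + t)/(t + 3*t) = (-6 + t)/((4*t)) = (-6 + t)*(1/(4*t)) = (-6 + t)/(4*t))
(-23645 + 17099)*(-19984 + (64 - 13*W(-6))) - 1*(-25764) = (-23645 + 17099)*(-19984 + (64 - 13*(-6 - 6)/(4*(-6)))) - 1*(-25764) = -6546*(-19984 + (64 - 13*(-1)*(-12)/(4*6))) + 25764 = -6546*(-19984 + (64 - 13*1/2)) + 25764 = -6546*(-19984 + (64 - 13/2)) + 25764 = -6546*(-19984 + 115/2) + 25764 = -6546*(-39853/2) + 25764 = 130438869 + 25764 = 130464633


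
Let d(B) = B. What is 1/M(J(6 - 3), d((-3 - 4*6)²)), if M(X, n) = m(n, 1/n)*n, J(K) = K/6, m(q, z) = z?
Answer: 1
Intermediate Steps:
J(K) = K/6 (J(K) = K*(⅙) = K/6)
M(X, n) = 1 (M(X, n) = n/n = 1)
1/M(J(6 - 3), d((-3 - 4*6)²)) = 1/1 = 1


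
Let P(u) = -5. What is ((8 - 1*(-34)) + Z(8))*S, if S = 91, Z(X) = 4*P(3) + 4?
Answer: 2366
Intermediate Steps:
Z(X) = -16 (Z(X) = 4*(-5) + 4 = -20 + 4 = -16)
((8 - 1*(-34)) + Z(8))*S = ((8 - 1*(-34)) - 16)*91 = ((8 + 34) - 16)*91 = (42 - 16)*91 = 26*91 = 2366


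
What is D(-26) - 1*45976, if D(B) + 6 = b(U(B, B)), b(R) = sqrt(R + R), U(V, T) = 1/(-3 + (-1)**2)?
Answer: -45982 + I ≈ -45982.0 + 1.0*I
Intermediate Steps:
U(V, T) = -1/2 (U(V, T) = 1/(-3 + 1) = 1/(-2) = -1/2)
b(R) = sqrt(2)*sqrt(R) (b(R) = sqrt(2*R) = sqrt(2)*sqrt(R))
D(B) = -6 + I (D(B) = -6 + sqrt(2)*sqrt(-1/2) = -6 + sqrt(2)*(I*sqrt(2)/2) = -6 + I)
D(-26) - 1*45976 = (-6 + I) - 1*45976 = (-6 + I) - 45976 = -45982 + I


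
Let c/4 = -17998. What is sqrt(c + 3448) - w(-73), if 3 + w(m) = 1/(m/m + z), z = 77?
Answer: 233/78 + 24*I*sqrt(119) ≈ 2.9872 + 261.81*I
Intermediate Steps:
c = -71992 (c = 4*(-17998) = -71992)
w(m) = -233/78 (w(m) = -3 + 1/(m/m + 77) = -3 + 1/(1 + 77) = -3 + 1/78 = -233/78)
sqrt(c + 3448) - w(-73) = sqrt(-71992 + 3448) - 1*(-233/78) = sqrt(-68544) + 233/78 = 24*I*sqrt(119) + 233/78 = 233/78 + 24*I*sqrt(119)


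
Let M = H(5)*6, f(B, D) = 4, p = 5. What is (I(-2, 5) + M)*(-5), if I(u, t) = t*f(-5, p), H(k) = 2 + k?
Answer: -310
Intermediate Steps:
I(u, t) = 4*t (I(u, t) = t*4 = 4*t)
M = 42 (M = (2 + 5)*6 = 7*6 = 42)
(I(-2, 5) + M)*(-5) = (4*5 + 42)*(-5) = (20 + 42)*(-5) = 62*(-5) = -310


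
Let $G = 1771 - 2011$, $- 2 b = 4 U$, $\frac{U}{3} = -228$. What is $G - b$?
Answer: $-1608$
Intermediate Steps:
$U = -684$ ($U = 3 \left(-228\right) = -684$)
$b = 1368$ ($b = - \frac{4 \left(-684\right)}{2} = \left(- \frac{1}{2}\right) \left(-2736\right) = 1368$)
$G = -240$
$G - b = -240 - 1368 = -1608$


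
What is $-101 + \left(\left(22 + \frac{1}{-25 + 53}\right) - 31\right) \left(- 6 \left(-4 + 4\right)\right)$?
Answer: $-101$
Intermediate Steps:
$-101 + \left(\left(22 + \frac{1}{-25 + 53}\right) - 31\right) \left(- 6 \left(-4 + 4\right)\right) = -101 + \left(\left(22 + \frac{1}{28}\right) - 31\right) \left(\left(-6\right) 0\right) = -101 + \left(\left(22 + \frac{1}{28}\right) - 31\right) 0 = -101 + \left(\frac{617}{28} - 31\right) 0 = -101 - 0 = -101 + 0 = -101$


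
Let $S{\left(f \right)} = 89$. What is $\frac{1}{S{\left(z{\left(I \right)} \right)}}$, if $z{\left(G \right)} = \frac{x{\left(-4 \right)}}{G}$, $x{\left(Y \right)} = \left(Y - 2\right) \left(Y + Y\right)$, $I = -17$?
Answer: $\frac{1}{89} \approx 0.011236$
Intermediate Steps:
$x{\left(Y \right)} = 2 Y \left(-2 + Y\right)$ ($x{\left(Y \right)} = \left(-2 + Y\right) 2 Y = 2 Y \left(-2 + Y\right)$)
$z{\left(G \right)} = \frac{48}{G}$ ($z{\left(G \right)} = \frac{2 \left(-4\right) \left(-2 - 4\right)}{G} = \frac{2 \left(-4\right) \left(-6\right)}{G} = \frac{48}{G}$)
$\frac{1}{S{\left(z{\left(I \right)} \right)}} = \frac{1}{89}$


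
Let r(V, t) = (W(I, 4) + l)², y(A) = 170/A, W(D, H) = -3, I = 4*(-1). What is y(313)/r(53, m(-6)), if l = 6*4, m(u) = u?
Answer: 170/138033 ≈ 0.0012316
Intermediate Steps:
I = -4
l = 24
r(V, t) = 441 (r(V, t) = (-3 + 24)² = 21² = 441)
y(313)/r(53, m(-6)) = (170/313)/441 = (170*(1/313))*(1/441) = (170/313)*(1/441) = 170/138033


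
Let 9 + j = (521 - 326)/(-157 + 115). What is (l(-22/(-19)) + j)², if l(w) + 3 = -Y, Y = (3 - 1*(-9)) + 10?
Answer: 292681/196 ≈ 1493.3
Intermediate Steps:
Y = 22 (Y = (3 + 9) + 10 = 12 + 10 = 22)
l(w) = -25 (l(w) = -3 - 1*22 = -3 - 22 = -25)
j = -191/14 (j = -9 + (521 - 326)/(-157 + 115) = -9 + 195/(-42) = -9 + 195*(-1/42) = -9 - 65/14 = -191/14 ≈ -13.643)
(l(-22/(-19)) + j)² = (-25 - 191/14)² = (-541/14)² = 292681/196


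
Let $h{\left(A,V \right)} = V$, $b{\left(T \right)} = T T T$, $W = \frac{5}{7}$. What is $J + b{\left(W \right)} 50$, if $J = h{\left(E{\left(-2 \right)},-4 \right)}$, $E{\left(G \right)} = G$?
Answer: $\frac{4878}{343} \approx 14.222$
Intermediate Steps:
$W = \frac{5}{7}$ ($W = 5 \cdot \frac{1}{7} = \frac{5}{7} \approx 0.71429$)
$b{\left(T \right)} = T^{3}$ ($b{\left(T \right)} = T^{2} T = T^{3}$)
$J = -4$
$J + b{\left(W \right)} 50 = -4 + \left(\frac{5}{7}\right)^{3} \cdot 50 = -4 + \frac{125}{343} \cdot 50 = -4 + \frac{6250}{343} = \frac{4878}{343}$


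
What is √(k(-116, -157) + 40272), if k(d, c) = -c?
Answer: √40429 ≈ 201.07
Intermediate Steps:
√(k(-116, -157) + 40272) = √(-1*(-157) + 40272) = √(157 + 40272) = √40429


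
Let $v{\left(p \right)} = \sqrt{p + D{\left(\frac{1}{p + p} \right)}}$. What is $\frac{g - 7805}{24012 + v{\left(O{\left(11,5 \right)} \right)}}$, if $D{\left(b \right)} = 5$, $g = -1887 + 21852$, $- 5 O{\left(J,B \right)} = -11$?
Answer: $\frac{40553600}{80080019} - \frac{6080 \sqrt{5}}{240240057} \approx 0.50636$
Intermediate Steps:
$O{\left(J,B \right)} = \frac{11}{5}$ ($O{\left(J,B \right)} = \left(- \frac{1}{5}\right) \left(-11\right) = \frac{11}{5}$)
$g = 19965$
$v{\left(p \right)} = \sqrt{5 + p}$ ($v{\left(p \right)} = \sqrt{p + 5} = \sqrt{5 + p}$)
$\frac{g - 7805}{24012 + v{\left(O{\left(11,5 \right)} \right)}} = \frac{19965 - 7805}{24012 + \sqrt{5 + \frac{11}{5}}} = \frac{12160}{24012 + \sqrt{\frac{36}{5}}} = \frac{12160}{24012 + \frac{6 \sqrt{5}}{5}}$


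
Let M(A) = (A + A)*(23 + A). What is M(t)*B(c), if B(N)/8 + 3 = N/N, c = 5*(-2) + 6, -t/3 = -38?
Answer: -499776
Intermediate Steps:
t = 114 (t = -3*(-38) = 114)
c = -4 (c = -10 + 6 = -4)
B(N) = -16 (B(N) = -24 + 8*(N/N) = -24 + 8*1 = -24 + 8 = -16)
M(A) = 2*A*(23 + A) (M(A) = (2*A)*(23 + A) = 2*A*(23 + A))
M(t)*B(c) = (2*114*(23 + 114))*(-16) = (2*114*137)*(-16) = 31236*(-16) = -499776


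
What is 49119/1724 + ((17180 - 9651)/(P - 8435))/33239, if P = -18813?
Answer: 11121720551093/390355093232 ≈ 28.491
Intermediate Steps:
49119/1724 + ((17180 - 9651)/(P - 8435))/33239 = 49119/1724 + ((17180 - 9651)/(-18813 - 8435))/33239 = 49119*(1/1724) + (7529/(-27248))*(1/33239) = 49119/1724 + (7529*(-1/27248))*(1/33239) = 49119/1724 - 7529/27248*1/33239 = 49119/1724 - 7529/905696272 = 11121720551093/390355093232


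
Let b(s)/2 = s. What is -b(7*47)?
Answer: -658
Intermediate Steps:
b(s) = 2*s
-b(7*47) = -2*7*47 = -2*329 = -1*658 = -658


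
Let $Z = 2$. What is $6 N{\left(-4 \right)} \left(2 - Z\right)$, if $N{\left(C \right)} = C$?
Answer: $0$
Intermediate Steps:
$6 N{\left(-4 \right)} \left(2 - Z\right) = 6 \left(-4\right) \left(2 - 2\right) = - 24 \left(2 - 2\right) = \left(-24\right) 0 = 0$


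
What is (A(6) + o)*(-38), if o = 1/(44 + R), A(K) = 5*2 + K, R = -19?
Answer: -15238/25 ≈ -609.52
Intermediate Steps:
A(K) = 10 + K
o = 1/25 (o = 1/(44 - 19) = 1/25 ≈ 0.040000)
(A(6) + o)*(-38) = ((10 + 6) + 1/25)*(-38) = (16 + 1/25)*(-38) = (401/25)*(-38) = -15238/25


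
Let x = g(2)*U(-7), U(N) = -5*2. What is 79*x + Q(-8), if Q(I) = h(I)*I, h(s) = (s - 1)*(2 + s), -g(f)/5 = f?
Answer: 7468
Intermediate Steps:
U(N) = -10
g(f) = -5*f
h(s) = (-1 + s)*(2 + s)
Q(I) = I*(-2 + I + I²) (Q(I) = (-2 + I + I²)*I = I*(-2 + I + I²))
x = 100 (x = -5*2*(-10) = -10*(-10) = 100)
79*x + Q(-8) = 79*100 - 8*(-2 - 8 + (-8)²) = 7900 - 8*(-2 - 8 + 64) = 7900 - 8*54 = 7900 - 432 = 7468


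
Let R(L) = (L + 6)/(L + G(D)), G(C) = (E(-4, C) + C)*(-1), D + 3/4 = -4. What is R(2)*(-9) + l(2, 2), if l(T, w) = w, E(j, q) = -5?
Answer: -194/47 ≈ -4.1277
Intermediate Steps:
D = -19/4 (D = -3/4 - 4 = -19/4 ≈ -4.7500)
G(C) = 5 - C (G(C) = (-5 + C)*(-1) = 5 - C)
R(L) = (6 + L)/(39/4 + L) (R(L) = (L + 6)/(L + (5 - 1*(-19/4))) = (6 + L)/(L + (5 + 19/4)) = (6 + L)/(L + 39/4) = (6 + L)/(39/4 + L))
R(2)*(-9) + l(2, 2) = (4*(6 + 2)/(39 + 4*2))*(-9) + 2 = (4*8/(39 + 8))*(-9) + 2 = (4*8/47)*(-9) + 2 = (4*(1/47)*8)*(-9) + 2 = (32/47)*(-9) + 2 = -288/47 + 2 = -194/47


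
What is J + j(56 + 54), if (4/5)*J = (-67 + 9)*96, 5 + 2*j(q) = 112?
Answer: -13813/2 ≈ -6906.5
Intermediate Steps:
j(q) = 107/2 (j(q) = -5/2 + (1/2)*112 = -5/2 + 56 = 107/2)
J = -6960 (J = 5*((-67 + 9)*96)/4 = 5*(-58*96)/4 = (5/4)*(-5568) = -6960)
J + j(56 + 54) = -6960 + 107/2 = -13813/2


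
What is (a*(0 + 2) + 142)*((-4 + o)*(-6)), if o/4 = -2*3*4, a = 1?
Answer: 86400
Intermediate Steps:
o = -96 (o = 4*(-2*3*4) = 4*(-6*4) = 4*(-24) = -96)
(a*(0 + 2) + 142)*((-4 + o)*(-6)) = (1*(0 + 2) + 142)*((-4 - 96)*(-6)) = (1*2 + 142)*(-100*(-6)) = (2 + 142)*600 = 144*600 = 86400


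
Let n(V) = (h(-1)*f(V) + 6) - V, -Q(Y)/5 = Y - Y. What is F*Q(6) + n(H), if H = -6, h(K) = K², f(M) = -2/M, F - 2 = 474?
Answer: 37/3 ≈ 12.333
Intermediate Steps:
F = 476 (F = 2 + 474 = 476)
Q(Y) = 0 (Q(Y) = -5*(Y - Y) = -5*0 = 0)
n(V) = 6 - V - 2/V (n(V) = ((-1)²*(-2/V) + 6) - V = (1*(-2/V) + 6) - V = (-2/V + 6) - V = (6 - 2/V) - V = 6 - V - 2/V)
F*Q(6) + n(H) = 476*0 + (6 - 1*(-6) - 2/(-6)) = 0 + (6 + 6 - 2*(-⅙)) = 0 + (6 + 6 + ⅓) = 0 + 37/3 = 37/3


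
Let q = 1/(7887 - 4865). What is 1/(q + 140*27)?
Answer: 3022/11423161 ≈ 0.00026455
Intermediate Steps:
q = 1/3022 ≈ 0.00033091
1/(q + 140*27) = 1/(1/3022 + 140*27) = 1/(1/3022 + 3780) = 1/(11423161/3022) = 3022/11423161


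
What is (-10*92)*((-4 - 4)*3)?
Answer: 22080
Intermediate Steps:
(-10*92)*((-4 - 4)*3) = -(-7360)*3 = -920*(-24) = 22080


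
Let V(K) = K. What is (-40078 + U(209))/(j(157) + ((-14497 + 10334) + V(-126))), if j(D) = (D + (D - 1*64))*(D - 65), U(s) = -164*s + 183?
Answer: -74171/18711 ≈ -3.9640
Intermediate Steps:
U(s) = 183 - 164*s
j(D) = (-65 + D)*(-64 + 2*D) (j(D) = (D + (D - 64))*(-65 + D) = (D + (-64 + D))*(-65 + D) = (-64 + 2*D)*(-65 + D) = (-65 + D)*(-64 + 2*D))
(-40078 + U(209))/(j(157) + ((-14497 + 10334) + V(-126))) = (-40078 + (183 - 164*209))/((4160 - 194*157 + 2*157**2) + ((-14497 + 10334) - 126)) = (-40078 + (183 - 34276))/((4160 - 30458 + 2*24649) + (-4163 - 126)) = (-40078 - 34093)/((4160 - 30458 + 49298) - 4289) = -74171/(23000 - 4289) = -74171/18711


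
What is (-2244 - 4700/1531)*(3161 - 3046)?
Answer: -395630360/1531 ≈ -2.5841e+5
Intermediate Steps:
(-2244 - 4700/1531)*(3161 - 3046) = (-2244 - 4700*1/1531)*115 = (-2244 - 4700/1531)*115 = -3440264/1531*115 = -395630360/1531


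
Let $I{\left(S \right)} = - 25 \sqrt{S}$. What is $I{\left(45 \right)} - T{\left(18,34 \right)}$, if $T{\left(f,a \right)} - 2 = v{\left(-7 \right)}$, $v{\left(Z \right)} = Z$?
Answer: $5 - 75 \sqrt{5} \approx -162.71$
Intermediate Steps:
$T{\left(f,a \right)} = -5$ ($T{\left(f,a \right)} = 2 - 7 = -5$)
$I{\left(45 \right)} - T{\left(18,34 \right)} = - 25 \sqrt{45} - -5 = - 25 \cdot 3 \sqrt{5} + 5 = - 75 \sqrt{5} + 5 = 5 - 75 \sqrt{5}$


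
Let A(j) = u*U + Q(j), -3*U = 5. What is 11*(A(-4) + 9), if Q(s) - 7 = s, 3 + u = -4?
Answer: 781/3 ≈ 260.33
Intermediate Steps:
u = -7 (u = -3 - 4 = -7)
Q(s) = 7 + s
U = -5/3 (U = -⅓*5 = -5/3 ≈ -1.6667)
A(j) = 56/3 + j (A(j) = -7*(-5/3) + (7 + j) = 35/3 + (7 + j) = 56/3 + j)
11*(A(-4) + 9) = 11*((56/3 - 4) + 9) = 11*(44/3 + 9) = 11*(71/3) = 781/3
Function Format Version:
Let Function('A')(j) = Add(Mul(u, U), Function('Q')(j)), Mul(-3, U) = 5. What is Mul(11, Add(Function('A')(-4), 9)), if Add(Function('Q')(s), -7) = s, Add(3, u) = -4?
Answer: Rational(781, 3) ≈ 260.33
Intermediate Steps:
u = -7 (u = Add(-3, -4) = -7)
Function('Q')(s) = Add(7, s)
U = Rational(-5, 3) (U = Mul(Rational(-1, 3), 5) = Rational(-5, 3) ≈ -1.6667)
Function('A')(j) = Add(Rational(56, 3), j) (Function('A')(j) = Add(Mul(-7, Rational(-5, 3)), Add(7, j)) = Add(Rational(35, 3), Add(7, j)) = Add(Rational(56, 3), j))
Mul(11, Add(Function('A')(-4), 9)) = Mul(11, Add(Add(Rational(56, 3), -4), 9)) = Mul(11, Add(Rational(44, 3), 9)) = Mul(11, Rational(71, 3)) = Rational(781, 3)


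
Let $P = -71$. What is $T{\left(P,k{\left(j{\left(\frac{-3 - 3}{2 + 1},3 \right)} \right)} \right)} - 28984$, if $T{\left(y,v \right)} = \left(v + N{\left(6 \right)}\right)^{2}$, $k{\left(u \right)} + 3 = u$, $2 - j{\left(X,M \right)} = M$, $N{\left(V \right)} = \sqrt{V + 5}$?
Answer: $-28984 + \left(4 - \sqrt{11}\right)^{2} \approx -28984.0$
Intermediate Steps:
$N{\left(V \right)} = \sqrt{5 + V}$
$j{\left(X,M \right)} = 2 - M$
$k{\left(u \right)} = -3 + u$
$T{\left(y,v \right)} = \left(v + \sqrt{11}\right)^{2}$ ($T{\left(y,v \right)} = \left(v + \sqrt{5 + 6}\right)^{2} = \left(v + \sqrt{11}\right)^{2}$)
$T{\left(P,k{\left(j{\left(\frac{-3 - 3}{2 + 1},3 \right)} \right)} \right)} - 28984 = \left(\left(-3 + \left(2 - 3\right)\right) + \sqrt{11}\right)^{2} - 28984 = \left(\left(-3 - 1\right) + \sqrt{11}\right)^{2} - 28984 = \left(-4 + \sqrt{11}\right)^{2} - 28984 = -28984 + \left(-4 + \sqrt{11}\right)^{2}$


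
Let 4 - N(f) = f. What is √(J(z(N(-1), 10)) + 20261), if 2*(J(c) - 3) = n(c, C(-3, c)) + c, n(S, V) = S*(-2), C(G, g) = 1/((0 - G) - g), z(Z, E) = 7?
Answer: √81042/2 ≈ 142.34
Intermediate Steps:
N(f) = 4 - f
C(G, g) = 1/(-G - g)
n(S, V) = -2*S
J(c) = 3 - c/2 (J(c) = 3 + (-2*c + c)/2 = 3 + (-c)/2 = 3 - c/2)
√(J(z(N(-1), 10)) + 20261) = √((3 - ½*7) + 20261) = √((3 - 7/2) + 20261) = √(-½ + 20261) = √(40521/2) = √81042/2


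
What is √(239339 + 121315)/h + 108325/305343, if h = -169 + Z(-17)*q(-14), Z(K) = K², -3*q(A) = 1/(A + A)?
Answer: 108325/305343 - 84*√360654/13907 ≈ -3.2726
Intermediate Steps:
q(A) = -1/(6*A) (q(A) = -1/(3*(A + A)) = -1/(2*A)/3 = -1/(6*A))
h = -13907/84 (h = -169 + (-17)²*(-⅙/(-14)) = -169 + 289*(-⅙*(-1/14)) = -169 + 289*(1/84) = -169 + 289/84 = -13907/84 ≈ -165.56)
√(239339 + 121315)/h + 108325/305343 = √(239339 + 121315)/(-13907/84) + 108325/305343 = √360654*(-84/13907) + 108325*(1/305343) = -84*√360654/13907 + 108325/305343 = 108325/305343 - 84*√360654/13907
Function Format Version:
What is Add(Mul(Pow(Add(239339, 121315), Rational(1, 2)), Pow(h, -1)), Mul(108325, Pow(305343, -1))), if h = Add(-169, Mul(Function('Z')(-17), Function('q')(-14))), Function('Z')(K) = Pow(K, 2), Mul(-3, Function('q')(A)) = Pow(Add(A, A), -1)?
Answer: Add(Rational(108325, 305343), Mul(Rational(-84, 13907), Pow(360654, Rational(1, 2)))) ≈ -3.2726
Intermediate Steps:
Function('q')(A) = Mul(Rational(-1, 6), Pow(A, -1)) (Function('q')(A) = Mul(Rational(-1, 3), Pow(Add(A, A), -1)) = Mul(Rational(-1, 3), Pow(Mul(2, A), -1)) = Mul(Rational(-1, 3), Mul(Rational(1, 2), Pow(A, -1))) = Mul(Rational(-1, 6), Pow(A, -1)))
h = Rational(-13907, 84) (h = Add(-169, Mul(Pow(-17, 2), Mul(Rational(-1, 6), Pow(-14, -1)))) = Add(-169, Mul(289, Mul(Rational(-1, 6), Rational(-1, 14)))) = Add(-169, Mul(289, Rational(1, 84))) = Add(-169, Rational(289, 84)) = Rational(-13907, 84) ≈ -165.56)
Add(Mul(Pow(Add(239339, 121315), Rational(1, 2)), Pow(h, -1)), Mul(108325, Pow(305343, -1))) = Add(Mul(Pow(Add(239339, 121315), Rational(1, 2)), Pow(Rational(-13907, 84), -1)), Mul(108325, Pow(305343, -1))) = Add(Mul(Pow(360654, Rational(1, 2)), Rational(-84, 13907)), Mul(108325, Rational(1, 305343))) = Add(Mul(Rational(-84, 13907), Pow(360654, Rational(1, 2))), Rational(108325, 305343)) = Add(Rational(108325, 305343), Mul(Rational(-84, 13907), Pow(360654, Rational(1, 2))))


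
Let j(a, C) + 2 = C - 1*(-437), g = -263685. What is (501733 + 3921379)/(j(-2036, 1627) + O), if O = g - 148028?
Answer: -4423112/409651 ≈ -10.797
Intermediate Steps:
j(a, C) = 435 + C (j(a, C) = -2 + (C - 1*(-437)) = -2 + (C + 437) = -2 + (437 + C) = 435 + C)
O = -411713 (O = -263685 - 148028 = -411713)
(501733 + 3921379)/(j(-2036, 1627) + O) = (501733 + 3921379)/((435 + 1627) - 411713) = 4423112/(2062 - 411713) = 4423112/(-409651) = 4423112*(-1/409651) = -4423112/409651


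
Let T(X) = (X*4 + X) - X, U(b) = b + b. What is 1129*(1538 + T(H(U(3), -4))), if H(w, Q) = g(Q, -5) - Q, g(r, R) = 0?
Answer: 1754466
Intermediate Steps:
U(b) = 2*b
H(w, Q) = -Q (H(w, Q) = 0 - Q = -Q)
T(X) = 4*X (T(X) = (4*X + X) - X = 5*X - X = 4*X)
1129*(1538 + T(H(U(3), -4))) = 1129*(1538 + 4*(-1*(-4))) = 1129*(1538 + 4*4) = 1129*(1538 + 16) = 1129*1554 = 1754466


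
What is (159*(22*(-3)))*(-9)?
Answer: 94446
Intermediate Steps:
(159*(22*(-3)))*(-9) = (159*(-66))*(-9) = -10494*(-9) = 94446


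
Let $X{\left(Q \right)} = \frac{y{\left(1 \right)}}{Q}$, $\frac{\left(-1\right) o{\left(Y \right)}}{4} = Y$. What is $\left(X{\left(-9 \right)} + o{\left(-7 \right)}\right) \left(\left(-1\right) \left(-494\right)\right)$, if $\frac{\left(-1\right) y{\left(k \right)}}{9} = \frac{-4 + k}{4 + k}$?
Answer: $\frac{67678}{5} \approx 13536.0$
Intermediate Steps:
$y{\left(k \right)} = - \frac{9 \left(-4 + k\right)}{4 + k}$ ($y{\left(k \right)} = - 9 \frac{-4 + k}{4 + k} = - \frac{9 \left(-4 + k\right)}{4 + k}$)
$o{\left(Y \right)} = - 4 Y$
$X{\left(Q \right)} = \frac{27}{5 Q}$ ($X{\left(Q \right)} = \frac{9 \frac{1}{4 + 1} \left(4 - 1\right)}{Q} = \frac{9 \cdot \frac{1}{5} \left(4 - 1\right)}{Q} = \frac{9 \cdot \frac{1}{5} \cdot 3}{Q} = \frac{27}{5 Q}$)
$\left(X{\left(-9 \right)} + o{\left(-7 \right)}\right) \left(\left(-1\right) \left(-494\right)\right) = \left(\frac{27}{5 \left(-9\right)} - -28\right) \left(\left(-1\right) \left(-494\right)\right) = \left(\frac{27}{5} \left(- \frac{1}{9}\right) + 28\right) 494 = \left(- \frac{3}{5} + 28\right) 494 = \frac{137}{5} \cdot 494 = \frac{67678}{5}$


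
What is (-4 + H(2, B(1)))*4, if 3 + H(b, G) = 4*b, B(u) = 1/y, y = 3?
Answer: 4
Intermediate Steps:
B(u) = 1/3
H(b, G) = -3 + 4*b
(-4 + H(2, B(1)))*4 = (-4 + (-3 + 4*2))*4 = (-4 + (-3 + 8))*4 = (-4 + 5)*4 = 1*4 = 4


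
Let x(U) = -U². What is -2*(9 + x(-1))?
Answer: -16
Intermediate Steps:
-2*(9 + x(-1)) = -2*(9 - 1*(-1)²) = -2*(9 - 1*1) = -2*(9 - 1) = -2*8 = -16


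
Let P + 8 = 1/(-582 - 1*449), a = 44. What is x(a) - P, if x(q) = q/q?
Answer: 9280/1031 ≈ 9.0010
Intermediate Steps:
x(q) = 1
P = -8249/1031 (P = -8 + 1/(-582 - 1*449) = -8 + 1/(-582 - 449) = -8 + 1/(-1031) = -8 - 1/1031 = -8249/1031 ≈ -8.0010)
x(a) - P = 1 - 1*(-8249/1031) = 1 + 8249/1031 = 9280/1031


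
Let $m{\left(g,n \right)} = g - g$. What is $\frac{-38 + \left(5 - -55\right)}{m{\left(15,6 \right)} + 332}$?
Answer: $\frac{11}{166} \approx 0.066265$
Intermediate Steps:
$m{\left(g,n \right)} = 0$
$\frac{-38 + \left(5 - -55\right)}{m{\left(15,6 \right)} + 332} = \frac{-38 + \left(5 - -55\right)}{0 + 332} = \frac{-38 + \left(5 + 55\right)}{332} = \left(-38 + 60\right) \frac{1}{332} = 22 \cdot \frac{1}{332} = \frac{11}{166}$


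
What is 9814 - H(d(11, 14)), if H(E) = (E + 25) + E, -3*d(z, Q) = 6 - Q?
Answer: 29351/3 ≈ 9783.7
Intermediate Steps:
d(z, Q) = -2 + Q/3 (d(z, Q) = -(6 - Q)/3 = -2 + Q/3)
H(E) = 25 + 2*E (H(E) = (25 + E) + E = 25 + 2*E)
9814 - H(d(11, 14)) = 9814 - (25 + 2*(-2 + (⅓)*14)) = 9814 - (25 + 2*(-2 + 14/3)) = 9814 - (25 + 2*(8/3)) = 9814 - (25 + 16/3) = 9814 - 1*91/3 = 9814 - 91/3 = 29351/3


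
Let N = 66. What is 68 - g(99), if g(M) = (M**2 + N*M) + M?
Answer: -16366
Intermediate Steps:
g(M) = M**2 + 67*M (g(M) = (M**2 + 66*M) + M = M**2 + 67*M)
68 - g(99) = 68 - 99*(67 + 99) = 68 - 99*166 = 68 - 1*16434 = 68 - 16434 = -16366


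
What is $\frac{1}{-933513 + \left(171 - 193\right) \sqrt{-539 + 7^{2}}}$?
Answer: $\frac{i}{7 \left(- 133359 i + 22 \sqrt{10}\right)} \approx -1.0712 \cdot 10^{-6} + 5.5883 \cdot 10^{-10} i$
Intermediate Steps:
$\frac{1}{-933513 + \left(171 - 193\right) \sqrt{-539 + 7^{2}}} = \frac{1}{-933513 - 22 \sqrt{-539 + 49}} = \frac{1}{-933513 - 22 \sqrt{-490}} = \frac{1}{-933513 - 22 \cdot 7 i \sqrt{10}} = \frac{1}{-933513 - 154 i \sqrt{10}}$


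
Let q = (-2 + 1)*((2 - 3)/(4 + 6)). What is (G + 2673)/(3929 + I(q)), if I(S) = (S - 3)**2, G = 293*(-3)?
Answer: 59800/131247 ≈ 0.45563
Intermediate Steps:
G = -879
q = 1/10 (q = -(-1)/10 = -1*(-1/10) = 1/10 ≈ 0.10000)
I(S) = (-3 + S)**2
(G + 2673)/(3929 + I(q)) = (-879 + 2673)/(3929 + (-3 + 1/10)**2) = 1794/(3929 + (-29/10)**2) = 1794/(3929 + 841/100) = 1794/(393741/100) = 1794*(100/393741) = 59800/131247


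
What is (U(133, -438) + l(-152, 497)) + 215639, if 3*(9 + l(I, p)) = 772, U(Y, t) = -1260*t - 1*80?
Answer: 2303062/3 ≈ 7.6769e+5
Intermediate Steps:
U(Y, t) = -80 - 1260*t (U(Y, t) = -1260*t - 80 = -80 - 1260*t)
l(I, p) = 745/3 (l(I, p) = -9 + (⅓)*772 = -9 + 772/3 = 745/3)
(U(133, -438) + l(-152, 497)) + 215639 = ((-80 - 1260*(-438)) + 745/3) + 215639 = ((-80 + 551880) + 745/3) + 215639 = (551800 + 745/3) + 215639 = 1656145/3 + 215639 = 2303062/3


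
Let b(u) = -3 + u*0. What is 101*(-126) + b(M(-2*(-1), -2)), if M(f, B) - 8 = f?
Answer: -12729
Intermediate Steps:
M(f, B) = 8 + f
b(u) = -3 (b(u) = -3 + 0 = -3)
101*(-126) + b(M(-2*(-1), -2)) = 101*(-126) - 3 = -12726 - 3 = -12729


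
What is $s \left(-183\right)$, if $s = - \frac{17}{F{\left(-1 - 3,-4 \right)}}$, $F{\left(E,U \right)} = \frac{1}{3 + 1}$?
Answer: $12444$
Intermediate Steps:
$F{\left(E,U \right)} = \frac{1}{4}$
$s = -68$ ($s = - 17 \frac{1}{\frac{1}{4}} = \left(-17\right) 4 = -68$)
$s \left(-183\right) = \left(-68\right) \left(-183\right) = 12444$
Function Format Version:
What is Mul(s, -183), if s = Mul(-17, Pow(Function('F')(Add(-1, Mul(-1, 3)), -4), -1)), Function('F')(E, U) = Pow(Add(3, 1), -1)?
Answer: 12444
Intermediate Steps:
Function('F')(E, U) = Rational(1, 4) (Function('F')(E, U) = Pow(4, -1) = Rational(1, 4))
s = -68 (s = Mul(-17, Pow(Rational(1, 4), -1)) = Mul(-17, 4) = -68)
Mul(s, -183) = Mul(-68, -183) = 12444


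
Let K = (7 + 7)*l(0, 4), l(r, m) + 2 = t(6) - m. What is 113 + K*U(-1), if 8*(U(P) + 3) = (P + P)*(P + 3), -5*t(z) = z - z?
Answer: 407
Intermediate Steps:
t(z) = 0 (t(z) = -(z - z)/5 = -⅕*0 = 0)
U(P) = -3 + P*(3 + P)/4 (U(P) = -3 + ((P + P)*(P + 3))/8 = -3 + ((2*P)*(3 + P))/8 = -3 + (2*P*(3 + P))/8 = -3 + P*(3 + P)/4)
l(r, m) = -2 - m (l(r, m) = -2 + (0 - m) = -2 - m)
K = -84 (K = (7 + 7)*(-2 - 1*4) = 14*(-2 - 4) = 14*(-6) = -84)
113 + K*U(-1) = 113 - 84*(-3 + (¼)*(-1)² + (¾)*(-1)) = 113 - 84*(-3 + (¼)*1 - ¾) = 113 - 84*(-3 + ¼ - ¾) = 113 - 84*(-7/2) = 113 + 294 = 407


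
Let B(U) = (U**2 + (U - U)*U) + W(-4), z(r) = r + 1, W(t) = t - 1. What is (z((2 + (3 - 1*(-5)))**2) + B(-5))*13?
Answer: 1573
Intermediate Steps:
W(t) = -1 + t
z(r) = 1 + r
B(U) = -5 + U**2 (B(U) = (U**2 + (U - U)*U) + (-1 - 4) = (U**2 + 0*U) - 5 = (U**2 + 0) - 5 = U**2 - 5 = -5 + U**2)
(z((2 + (3 - 1*(-5)))**2) + B(-5))*13 = ((1 + (2 + (3 - 1*(-5)))**2) + (-5 + (-5)**2))*13 = ((1 + (2 + (3 + 5))**2) + (-5 + 25))*13 = ((1 + (2 + 8)**2) + 20)*13 = ((1 + 10**2) + 20)*13 = ((1 + 100) + 20)*13 = (101 + 20)*13 = 121*13 = 1573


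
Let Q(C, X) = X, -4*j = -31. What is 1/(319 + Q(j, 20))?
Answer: 1/339 ≈ 0.0029499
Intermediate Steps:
j = 31/4 (j = -¼*(-31) = 31/4 ≈ 7.7500)
1/(319 + Q(j, 20)) = 1/(319 + 20) = 1/339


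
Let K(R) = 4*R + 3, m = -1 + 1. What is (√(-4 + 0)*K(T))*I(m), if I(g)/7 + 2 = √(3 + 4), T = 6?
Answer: 378*I*(-2 + √7) ≈ 244.09*I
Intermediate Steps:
m = 0
K(R) = 3 + 4*R
I(g) = -14 + 7*√7 (I(g) = -14 + 7*√(3 + 4) = -14 + 7*√7)
(√(-4 + 0)*K(T))*I(m) = (√(-4 + 0)*(3 + 4*6))*(-14 + 7*√7) = (√(-4)*(3 + 24))*(-14 + 7*√7) = ((2*I)*27)*(-14 + 7*√7) = (54*I)*(-14 + 7*√7) = 54*I*(-14 + 7*√7)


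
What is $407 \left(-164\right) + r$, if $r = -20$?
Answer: $-66768$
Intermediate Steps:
$407 \left(-164\right) + r = 407 \left(-164\right) - 20 = -66748 - 20 = -66768$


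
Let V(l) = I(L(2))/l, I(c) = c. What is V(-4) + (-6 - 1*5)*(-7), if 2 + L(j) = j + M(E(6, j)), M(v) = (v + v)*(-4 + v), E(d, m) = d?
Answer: 71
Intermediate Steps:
M(v) = 2*v*(-4 + v) (M(v) = (2*v)*(-4 + v) = 2*v*(-4 + v))
L(j) = 22 + j (L(j) = -2 + (j + 2*6*(-4 + 6)) = -2 + (j + 2*6*2) = -2 + (j + 24) = -2 + (24 + j) = 22 + j)
V(l) = 24/l (V(l) = (22 + 2)/l = 24/l)
V(-4) + (-6 - 1*5)*(-7) = 24/(-4) + (-6 - 1*5)*(-7) = 24*(-¼) + (-6 - 5)*(-7) = -6 - 11*(-7) = -6 + 77 = 71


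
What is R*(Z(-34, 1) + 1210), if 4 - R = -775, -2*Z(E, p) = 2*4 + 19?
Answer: 1864147/2 ≈ 9.3207e+5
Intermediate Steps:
Z(E, p) = -27/2 (Z(E, p) = -(2*4 + 19)/2 = -(8 + 19)/2 = -½*27 = -27/2)
R = 779 (R = 4 - 1*(-775) = 4 + 775 = 779)
R*(Z(-34, 1) + 1210) = 779*(-27/2 + 1210) = 779*(2393/2) = 1864147/2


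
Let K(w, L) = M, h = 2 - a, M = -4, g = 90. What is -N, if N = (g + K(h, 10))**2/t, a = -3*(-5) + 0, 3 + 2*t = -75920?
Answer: 14792/75923 ≈ 0.19483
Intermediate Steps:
t = -75923/2 (t = -3/2 + (1/2)*(-75920) = -3/2 - 37960 = -75923/2 ≈ -37962.)
a = 15 (a = 15 + 0 = 15)
h = -13 (h = 2 - 1*15 = 2 - 15 = -13)
K(w, L) = -4
N = -14792/75923 (N = (90 - 4)**2/(-75923/2) = 86**2*(-2/75923) = 7396*(-2/75923) = -14792/75923 ≈ -0.19483)
-N = -1*(-14792/75923) = 14792/75923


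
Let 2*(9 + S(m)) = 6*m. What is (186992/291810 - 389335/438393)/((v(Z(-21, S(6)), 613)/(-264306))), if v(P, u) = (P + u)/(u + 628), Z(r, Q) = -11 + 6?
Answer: 9939350005721171/74501816560 ≈ 1.3341e+5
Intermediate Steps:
S(m) = -9 + 3*m (S(m) = -9 + (6*m)/2 = -9 + 3*m)
Z(r, Q) = -5
v(P, u) = (P + u)/(628 + u)
(186992/291810 - 389335/438393)/((v(Z(-21, S(6)), 613)/(-264306))) = (186992/291810 - 389335/438393)/((((-5 + 613)/(628 + 613))/(-264306))) = (186992*(1/291810) - 389335*1/438393)/(((608/1241)*(-1/264306))) = (93496/145905 - 389335/438393)/((((1/1241)*608)*(-1/264306))) = -5272643749/(21321243555*((608/1241)*(-1/264306))) = -5272643749/(21321243555*(-304/164001873)) = -5272643749/21321243555*(-164001873/304) = 9939350005721171/74501816560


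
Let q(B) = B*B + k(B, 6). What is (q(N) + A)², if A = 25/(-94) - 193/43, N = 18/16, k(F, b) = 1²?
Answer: 103618966201/16729870336 ≈ 6.1936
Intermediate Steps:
k(F, b) = 1
N = 9/8 (N = 18*(1/16) = 9/8 ≈ 1.1250)
q(B) = 1 + B² (q(B) = B*B + 1 = B² + 1 = 1 + B²)
A = -19217/4042 (A = 25*(-1/94) - 193*1/43 = -25/94 - 193/43 = -19217/4042 ≈ -4.7543)
(q(N) + A)² = ((1 + (9/8)²) - 19217/4042)² = ((1 + 81/64) - 19217/4042)² = (145/64 - 19217/4042)² = (-321899/129344)² = 103618966201/16729870336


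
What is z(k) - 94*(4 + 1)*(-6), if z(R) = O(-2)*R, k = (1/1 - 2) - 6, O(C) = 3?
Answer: 2799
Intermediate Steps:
k = -7 (k = (1 - 2) - 6 = -1 - 6 = -7)
z(R) = 3*R
z(k) - 94*(4 + 1)*(-6) = 3*(-7) - 94*(4 + 1)*(-6) = -21 - 470*(-6) = -21 - 94*(-30) = -21 + 2820 = 2799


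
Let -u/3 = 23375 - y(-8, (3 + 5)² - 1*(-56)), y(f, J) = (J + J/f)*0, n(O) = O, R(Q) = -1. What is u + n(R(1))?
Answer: -70126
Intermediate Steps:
y(f, J) = 0
u = -70125 (u = -3*(23375 - 1*0) = -3*(23375 + 0) = -3*23375 = -70125)
u + n(R(1)) = -70125 - 1 = -70126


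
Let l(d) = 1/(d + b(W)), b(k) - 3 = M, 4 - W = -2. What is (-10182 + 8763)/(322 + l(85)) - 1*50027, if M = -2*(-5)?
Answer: -526280367/10519 ≈ -50031.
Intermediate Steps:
M = 10
W = 6 (W = 4 - 1*(-2) = 4 + 2 = 6)
b(k) = 13 (b(k) = 3 + 10 = 13)
l(d) = 1/(13 + d) (l(d) = 1/(d + 13) = 1/(13 + d))
(-10182 + 8763)/(322 + l(85)) - 1*50027 = (-10182 + 8763)/(322 + 1/(13 + 85)) - 1*50027 = -1419/(322 + 1/98) - 50027 = -1419/31557/98 - 50027 = -1419*98/31557 - 50027 = -46354/10519 - 50027 = -526280367/10519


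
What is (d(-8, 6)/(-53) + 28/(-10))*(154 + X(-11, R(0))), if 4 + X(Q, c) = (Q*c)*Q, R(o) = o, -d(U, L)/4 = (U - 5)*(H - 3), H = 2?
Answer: -14460/53 ≈ -272.83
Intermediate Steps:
d(U, L) = -20 + 4*U (d(U, L) = -4*(U - 5)*(2 - 3) = -4*(-5 + U)*(-1) = -4*(5 - U) = -20 + 4*U)
X(Q, c) = -4 + c*Q**2 (X(Q, c) = -4 + (Q*c)*Q = -4 + c*Q**2)
(d(-8, 6)/(-53) + 28/(-10))*(154 + X(-11, R(0))) = ((-20 + 4*(-8))/(-53) + 28/(-10))*(154 + (-4 + 0*(-11)**2)) = ((-20 - 32)*(-1/53) + 28*(-1/10))*(154 + (-4 + 0*121)) = (-52*(-1/53) - 14/5)*(154 + (-4 + 0)) = (52/53 - 14/5)*(154 - 4) = -482/265*150 = -14460/53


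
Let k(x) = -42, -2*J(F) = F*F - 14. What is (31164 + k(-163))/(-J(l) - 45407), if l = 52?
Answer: -15561/22031 ≈ -0.70632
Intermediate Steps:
J(F) = 7 - F**2/2 (J(F) = -(F*F - 14)/2 = -(F**2 - 14)/2 = -(-14 + F**2)/2 = 7 - F**2/2)
(31164 + k(-163))/(-J(l) - 45407) = (31164 - 42)/(-(7 - 1/2*52**2) - 45407) = 31122/(-(7 - 1/2*2704) - 45407) = 31122/(-(7 - 1352) - 45407) = 31122/(-1*(-1345) - 45407) = 31122/(1345 - 45407) = 31122/(-44062) = 31122*(-1/44062) = -15561/22031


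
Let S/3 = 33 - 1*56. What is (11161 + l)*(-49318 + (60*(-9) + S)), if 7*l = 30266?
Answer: -5411737311/7 ≈ -7.7311e+8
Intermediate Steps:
l = 30266/7 (l = (1/7)*30266 = 30266/7 ≈ 4323.7)
S = -69 (S = 3*(33 - 1*56) = 3*(33 - 56) = 3*(-23) = -69)
(11161 + l)*(-49318 + (60*(-9) + S)) = (11161 + 30266/7)*(-49318 + (60*(-9) - 69)) = 108393*(-49318 + (-540 - 69))/7 = 108393*(-49318 - 609)/7 = (108393/7)*(-49927) = -5411737311/7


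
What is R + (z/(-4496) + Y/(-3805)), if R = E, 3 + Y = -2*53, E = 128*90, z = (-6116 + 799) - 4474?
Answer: 197113610419/17107280 ≈ 11522.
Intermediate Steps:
z = -9791 (z = -5317 - 4474 = -9791)
E = 11520
Y = -109 (Y = -3 - 2*53 = -3 - 106 = -109)
R = 11520
R + (z/(-4496) + Y/(-3805)) = 11520 + (-9791/(-4496) - 109/(-3805)) = 11520 + (-9791*(-1/4496) - 109*(-1/3805)) = 11520 + (9791/4496 + 109/3805) = 11520 + 37744819/17107280 = 197113610419/17107280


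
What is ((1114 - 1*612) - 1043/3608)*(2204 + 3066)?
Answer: 4769805855/1804 ≈ 2.6440e+6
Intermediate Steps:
((1114 - 1*612) - 1043/3608)*(2204 + 3066) = ((1114 - 612) - 1043*1/3608)*5270 = (502 - 1043/3608)*5270 = (1810173/3608)*5270 = 4769805855/1804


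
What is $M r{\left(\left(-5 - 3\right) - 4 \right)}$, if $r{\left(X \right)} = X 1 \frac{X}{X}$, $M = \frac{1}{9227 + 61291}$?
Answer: $- \frac{2}{11753} \approx -0.00017017$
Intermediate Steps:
$M = \frac{1}{70518} \approx 1.4181 \cdot 10^{-5}$
$r{\left(X \right)} = X$ ($r{\left(X \right)} = X 1 = X$)
$M r{\left(\left(-5 - 3\right) - 4 \right)} = \frac{\left(-5 - 3\right) - 4}{70518} = \frac{-8 - 4}{70518} = \frac{1}{70518} \left(-12\right) = - \frac{2}{11753}$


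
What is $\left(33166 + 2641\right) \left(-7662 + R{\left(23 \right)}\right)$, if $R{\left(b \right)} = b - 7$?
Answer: $-273780322$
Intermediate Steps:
$R{\left(b \right)} = -7 + b$
$\left(33166 + 2641\right) \left(-7662 + R{\left(23 \right)}\right) = \left(33166 + 2641\right) \left(-7662 + \left(-7 + 23\right)\right) = 35807 \left(-7662 + 16\right) = 35807 \left(-7646\right) = -273780322$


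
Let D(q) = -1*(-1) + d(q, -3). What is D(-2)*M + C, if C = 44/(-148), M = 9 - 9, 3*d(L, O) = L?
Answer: -11/37 ≈ -0.29730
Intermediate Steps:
d(L, O) = L/3
M = 0
C = -11/37 (C = 44*(-1/148) = -11/37 ≈ -0.29730)
D(q) = 1 + q/3 (D(q) = -1*(-1) + q/3 = 1 + q/3)
D(-2)*M + C = (1 + (1/3)*(-2))*0 - 11/37 = (1 - 2/3)*0 - 11/37 = (1/3)*0 - 11/37 = 0 - 11/37 = -11/37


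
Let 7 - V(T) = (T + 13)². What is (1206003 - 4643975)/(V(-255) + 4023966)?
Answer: -3437972/3965409 ≈ -0.86699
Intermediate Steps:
V(T) = 7 - (13 + T)² (V(T) = 7 - (T + 13)² = 7 - (13 + T)²)
(1206003 - 4643975)/(V(-255) + 4023966) = (1206003 - 4643975)/((7 - (13 - 255)²) + 4023966) = -3437972/((7 - 1*(-242)²) + 4023966) = -3437972/((7 - 1*58564) + 4023966) = -3437972/((7 - 58564) + 4023966) = -3437972/(-58557 + 4023966) = -3437972/3965409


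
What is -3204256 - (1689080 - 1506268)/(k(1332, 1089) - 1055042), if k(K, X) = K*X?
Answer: -633651328174/197753 ≈ -3.2043e+6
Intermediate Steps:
-3204256 - (1689080 - 1506268)/(k(1332, 1089) - 1055042) = -3204256 - (1689080 - 1506268)/(1332*1089 - 1055042) = -3204256 - 182812/(1450548 - 1055042) = -3204256 - 182812/395506 = -3204256 - 1*91406/197753 = -3204256 - 91406/197753 = -633651328174/197753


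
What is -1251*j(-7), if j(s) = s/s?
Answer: -1251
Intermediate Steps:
j(s) = 1
-1251*j(-7) = -1251*1 = -1251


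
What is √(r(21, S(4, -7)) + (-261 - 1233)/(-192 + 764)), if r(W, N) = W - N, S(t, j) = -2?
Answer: 7*√34034/286 ≈ 4.5153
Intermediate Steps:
√(r(21, S(4, -7)) + (-261 - 1233)/(-192 + 764)) = √((21 - 1*(-2)) + (-261 - 1233)/(-192 + 764)) = √((21 + 2) - 1494/572) = √(23 - 1494*1/572) = √(23 - 747/286) = √(5831/286) = 7*√34034/286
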